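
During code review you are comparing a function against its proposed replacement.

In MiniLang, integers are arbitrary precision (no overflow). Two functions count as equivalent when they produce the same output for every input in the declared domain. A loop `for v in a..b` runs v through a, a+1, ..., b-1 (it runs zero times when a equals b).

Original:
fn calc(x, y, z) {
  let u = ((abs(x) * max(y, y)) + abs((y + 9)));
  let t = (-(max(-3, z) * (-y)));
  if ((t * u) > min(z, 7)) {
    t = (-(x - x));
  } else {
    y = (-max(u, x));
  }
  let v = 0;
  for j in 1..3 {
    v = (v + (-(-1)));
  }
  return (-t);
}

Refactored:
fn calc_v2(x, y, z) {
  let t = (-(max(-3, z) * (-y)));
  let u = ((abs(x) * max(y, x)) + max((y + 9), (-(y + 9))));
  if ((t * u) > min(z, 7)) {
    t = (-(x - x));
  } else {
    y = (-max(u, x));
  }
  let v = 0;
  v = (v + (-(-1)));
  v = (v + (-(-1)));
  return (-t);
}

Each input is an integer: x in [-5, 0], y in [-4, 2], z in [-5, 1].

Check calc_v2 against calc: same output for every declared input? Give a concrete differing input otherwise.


Take x=-2, y=-4, z=-5.
calc: u=-3, then t=12, then ((t * u) > min(z, 7)) is false, then y=2, then v=0, then (j=1), then v=1, then (j=2), then v=2, then returns -12
calc_v2: t=12, then u=1, then ((t * u) > min(z, 7)) is true, then t=0, then v=0, then v=1, then v=2, then returns 0
-12 against 0: the behavior changed.
verdict: not equivalent; witness: x=-2, y=-4, z=-5


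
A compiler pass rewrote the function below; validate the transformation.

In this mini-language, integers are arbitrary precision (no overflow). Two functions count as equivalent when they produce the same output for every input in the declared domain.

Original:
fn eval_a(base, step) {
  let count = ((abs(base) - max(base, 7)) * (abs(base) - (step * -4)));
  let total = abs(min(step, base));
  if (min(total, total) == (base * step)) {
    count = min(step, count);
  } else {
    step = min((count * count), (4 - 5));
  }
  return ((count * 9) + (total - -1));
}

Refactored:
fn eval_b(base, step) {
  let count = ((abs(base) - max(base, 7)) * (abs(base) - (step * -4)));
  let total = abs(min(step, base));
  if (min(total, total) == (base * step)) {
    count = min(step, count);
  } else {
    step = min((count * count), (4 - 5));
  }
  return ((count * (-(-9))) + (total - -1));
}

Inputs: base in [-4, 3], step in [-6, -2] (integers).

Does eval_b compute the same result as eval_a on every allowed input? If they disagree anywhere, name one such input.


Comparing the listings, the differences include: same computation, different form.
As a probe, take base=2, step=-4: eval_a runs count = 70; total = 4; (min(total, total) == (base * step)) -> false; step = -1; return 635; eval_b runs count = 70; total = 4; (min(total, total) == (base * step)) -> false; step = -1; return 635; both end at 635.
Checked all 40 inputs in the declared domain: the outputs agree on every one.
verdict: equivalent


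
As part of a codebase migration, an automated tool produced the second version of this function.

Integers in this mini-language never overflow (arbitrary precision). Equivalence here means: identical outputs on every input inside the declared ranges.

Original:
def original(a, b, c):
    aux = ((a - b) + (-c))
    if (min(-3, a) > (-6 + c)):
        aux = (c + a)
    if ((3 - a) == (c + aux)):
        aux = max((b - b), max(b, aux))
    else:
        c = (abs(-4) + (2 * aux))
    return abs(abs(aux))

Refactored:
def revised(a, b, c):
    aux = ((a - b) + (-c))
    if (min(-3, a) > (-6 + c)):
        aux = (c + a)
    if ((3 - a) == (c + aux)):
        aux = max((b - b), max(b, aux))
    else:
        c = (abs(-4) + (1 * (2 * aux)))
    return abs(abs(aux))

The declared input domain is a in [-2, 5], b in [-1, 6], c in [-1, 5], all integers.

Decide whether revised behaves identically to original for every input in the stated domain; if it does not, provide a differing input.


Although arithmetic usage differs; and constant usage differs, 448/448 inputs agree.
verdict: equivalent


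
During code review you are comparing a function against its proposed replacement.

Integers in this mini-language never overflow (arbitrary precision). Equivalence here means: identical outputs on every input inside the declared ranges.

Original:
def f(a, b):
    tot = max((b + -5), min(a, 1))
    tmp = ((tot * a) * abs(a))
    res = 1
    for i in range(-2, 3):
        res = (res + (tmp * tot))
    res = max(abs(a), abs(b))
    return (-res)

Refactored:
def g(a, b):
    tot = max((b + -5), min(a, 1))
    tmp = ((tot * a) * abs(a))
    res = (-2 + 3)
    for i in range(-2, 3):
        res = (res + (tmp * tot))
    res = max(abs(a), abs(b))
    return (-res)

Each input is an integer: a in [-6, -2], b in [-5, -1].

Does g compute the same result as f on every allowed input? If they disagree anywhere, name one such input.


Differences: constant usage differs; also arithmetic usage differs — yet all 25 inputs agree.
verdict: equivalent


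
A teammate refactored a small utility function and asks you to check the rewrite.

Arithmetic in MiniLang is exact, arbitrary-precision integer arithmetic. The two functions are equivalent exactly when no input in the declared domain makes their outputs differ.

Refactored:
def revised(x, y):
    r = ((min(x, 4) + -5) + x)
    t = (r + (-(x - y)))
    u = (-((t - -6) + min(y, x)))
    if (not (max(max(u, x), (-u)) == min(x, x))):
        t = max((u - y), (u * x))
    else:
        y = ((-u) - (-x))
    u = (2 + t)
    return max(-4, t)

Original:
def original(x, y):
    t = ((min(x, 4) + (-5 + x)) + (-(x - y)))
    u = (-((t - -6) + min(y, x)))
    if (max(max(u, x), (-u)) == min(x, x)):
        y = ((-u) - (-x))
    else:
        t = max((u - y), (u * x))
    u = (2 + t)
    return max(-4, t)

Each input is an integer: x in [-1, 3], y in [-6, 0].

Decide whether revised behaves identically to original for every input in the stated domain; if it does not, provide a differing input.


Differences: boolean connective usage differs; and statement counts differ; and local variable names differ — yet all 35 inputs agree.
verdict: equivalent


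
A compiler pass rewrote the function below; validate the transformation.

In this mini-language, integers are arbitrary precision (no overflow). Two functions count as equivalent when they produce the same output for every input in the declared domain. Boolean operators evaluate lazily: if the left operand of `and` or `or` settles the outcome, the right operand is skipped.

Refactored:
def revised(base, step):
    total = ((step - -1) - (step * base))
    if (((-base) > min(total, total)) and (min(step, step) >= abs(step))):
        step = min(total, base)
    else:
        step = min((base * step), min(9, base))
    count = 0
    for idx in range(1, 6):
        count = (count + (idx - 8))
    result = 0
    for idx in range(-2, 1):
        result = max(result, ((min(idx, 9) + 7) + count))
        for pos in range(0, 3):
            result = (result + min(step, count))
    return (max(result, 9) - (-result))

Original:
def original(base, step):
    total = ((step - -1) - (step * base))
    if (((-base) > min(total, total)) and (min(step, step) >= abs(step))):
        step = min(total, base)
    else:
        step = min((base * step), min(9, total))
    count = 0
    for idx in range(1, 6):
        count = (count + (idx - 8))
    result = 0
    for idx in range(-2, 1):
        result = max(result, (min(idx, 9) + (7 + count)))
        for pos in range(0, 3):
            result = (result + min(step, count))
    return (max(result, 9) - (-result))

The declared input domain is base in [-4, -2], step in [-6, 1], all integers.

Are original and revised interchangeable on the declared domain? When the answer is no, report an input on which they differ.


Evaluate both at base=-4, step=-6.
original: total := -29 | (((-base) > min(total, total)) and (min(step, step) >= abs(step))): false | step := -29 | count := 0 | iter idx=1: | count := -7 | iter idx=2: | count := -13 | iter idx=3: | count := -18 | iter idx=4: | count := -22 | iter idx=5: | count := -25 | result := 0 | iter idx=-2: | result := 0 | iter pos=0: | result := -29 | iter pos=1: | result := -58 | iter pos=2: | result := -87 | iter idx=-1: | result := -19 | iter pos=0: | result := -48 | iter pos=1: | result := -77 | iter pos=2: | result := -106 | iter idx=0: | result := -18 | iter pos=0: | result := -47 | iter pos=1: | result := -76 | iter pos=2: | result := -105 | result -96
revised: total := -29 | (((-base) > min(total, total)) and (min(step, step) >= abs(step))): false | step := -4 | count := 0 | iter idx=1: | count := -7 | iter idx=2: | count := -13 | iter idx=3: | count := -18 | iter idx=4: | count := -22 | iter idx=5: | count := -25 | result := 0 | iter idx=-2: | result := 0 | iter pos=0: | result := -25 | iter pos=1: | result := -50 | iter pos=2: | result := -75 | iter idx=-1: | result := -19 | iter pos=0: | result := -44 | iter pos=1: | result := -69 | iter pos=2: | result := -94 | iter idx=0: | result := -18 | iter pos=0: | result := -43 | iter pos=1: | result := -68 | iter pos=2: | result := -93 | result -84
-96 against -84: the behavior changed.
verdict: not equivalent; witness: base=-4, step=-6


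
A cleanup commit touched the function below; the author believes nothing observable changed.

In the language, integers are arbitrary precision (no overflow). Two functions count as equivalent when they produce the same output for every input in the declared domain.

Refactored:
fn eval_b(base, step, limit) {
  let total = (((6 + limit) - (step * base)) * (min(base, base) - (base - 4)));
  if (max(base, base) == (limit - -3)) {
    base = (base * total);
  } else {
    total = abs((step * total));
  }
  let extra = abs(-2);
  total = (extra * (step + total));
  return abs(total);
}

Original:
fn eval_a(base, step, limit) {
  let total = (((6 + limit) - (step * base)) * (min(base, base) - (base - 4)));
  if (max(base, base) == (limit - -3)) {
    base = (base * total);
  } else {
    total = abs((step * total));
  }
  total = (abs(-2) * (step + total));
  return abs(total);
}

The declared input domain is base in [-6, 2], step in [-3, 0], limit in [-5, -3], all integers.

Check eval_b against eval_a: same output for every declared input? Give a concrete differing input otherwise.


This is a faithful refactor — local variable names differ; statement counts differ, but the computed results match everywhere.
One worked example (base=-2, step=0, limit=-5) — eval_a: total=4, then (max(base, base) == (limit - -3)) is true, then base=-8, then total=8, then returns 8; eval_b: total=4, then (max(base, base) == (limit - -3)) is true, then base=-8, then extra=2, then total=8, then returns 8; agreement on 8.
Sweeping the whole domain (108 inputs) finds no disagreement.
verdict: equivalent


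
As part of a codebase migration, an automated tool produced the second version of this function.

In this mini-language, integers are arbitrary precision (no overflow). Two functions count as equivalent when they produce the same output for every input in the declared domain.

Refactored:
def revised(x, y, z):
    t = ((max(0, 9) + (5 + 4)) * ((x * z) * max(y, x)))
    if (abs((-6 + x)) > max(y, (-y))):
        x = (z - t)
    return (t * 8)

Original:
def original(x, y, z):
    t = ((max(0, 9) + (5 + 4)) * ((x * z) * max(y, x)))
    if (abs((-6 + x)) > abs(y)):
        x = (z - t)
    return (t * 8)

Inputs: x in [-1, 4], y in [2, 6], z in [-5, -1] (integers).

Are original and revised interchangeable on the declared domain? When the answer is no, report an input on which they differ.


Reading the diff, among the changes: min/max/abs usage differs.
Tracing x=2, y=3, z=-4: original: t=-432, then (abs((-6 + x)) > abs(y)) is true, then x=428, then returns -3456 | revised: t=-432, then (abs((-6 + x)) > max(y, (-y))) is true, then x=428, then returns -3456 — matching result -3456.
Checked all 150 inputs in the declared domain: the outputs agree on every one.
verdict: equivalent


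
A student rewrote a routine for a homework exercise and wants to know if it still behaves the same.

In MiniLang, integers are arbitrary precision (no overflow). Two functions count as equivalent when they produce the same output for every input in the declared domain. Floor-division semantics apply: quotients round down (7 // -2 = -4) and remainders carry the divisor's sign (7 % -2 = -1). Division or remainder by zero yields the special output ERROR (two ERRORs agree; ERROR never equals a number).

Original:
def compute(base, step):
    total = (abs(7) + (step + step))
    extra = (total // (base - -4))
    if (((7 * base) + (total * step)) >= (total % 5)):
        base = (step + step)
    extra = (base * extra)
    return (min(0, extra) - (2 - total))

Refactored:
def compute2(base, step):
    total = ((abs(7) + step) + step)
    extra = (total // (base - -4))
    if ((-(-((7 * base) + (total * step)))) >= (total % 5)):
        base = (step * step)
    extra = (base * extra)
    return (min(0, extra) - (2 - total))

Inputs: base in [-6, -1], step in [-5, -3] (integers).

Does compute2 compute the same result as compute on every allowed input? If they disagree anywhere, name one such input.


These are not equivalent — on base=-1, step=-5 the outputs split (-5 vs -30).
compute: total := -3 | extra := -1 | (((7 * base) + (total * step)) >= (total % 5)): true | base := -10 | extra := 10 | result -5
compute2: total := -3 | extra := -1 | ((-(-((7 * base) + (total * step)))) >= (total % 5)): true | base := 25 | extra := -25 | result -30
verdict: not equivalent; witness: base=-1, step=-5


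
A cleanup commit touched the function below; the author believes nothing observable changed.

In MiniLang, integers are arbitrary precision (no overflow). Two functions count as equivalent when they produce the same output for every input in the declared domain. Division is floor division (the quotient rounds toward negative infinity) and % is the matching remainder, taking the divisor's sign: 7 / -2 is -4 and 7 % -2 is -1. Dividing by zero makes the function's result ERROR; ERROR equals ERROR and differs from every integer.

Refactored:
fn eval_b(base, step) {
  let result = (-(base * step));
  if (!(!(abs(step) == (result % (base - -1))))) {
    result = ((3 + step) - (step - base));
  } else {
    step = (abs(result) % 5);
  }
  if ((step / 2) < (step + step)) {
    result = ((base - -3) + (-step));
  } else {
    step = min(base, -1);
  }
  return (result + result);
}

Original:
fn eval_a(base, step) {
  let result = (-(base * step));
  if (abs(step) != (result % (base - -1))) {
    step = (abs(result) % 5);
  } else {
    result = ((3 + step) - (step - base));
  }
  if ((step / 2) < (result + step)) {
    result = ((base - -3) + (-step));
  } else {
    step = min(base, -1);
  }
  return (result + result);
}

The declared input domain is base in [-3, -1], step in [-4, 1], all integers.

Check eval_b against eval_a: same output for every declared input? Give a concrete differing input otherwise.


Try base=-3, step=-4.
eval_a: result := -12 | (abs(step) != (result % (base - -1))): true | step := 2 | ((step / 2) < (result + step)): false | step := -3 | result -24
eval_b: result := -12 | (!(!(abs(step) == (result % (base - -1))))): false | step := 2 | ((step / 2) < (step + step)): true | result := -2 | result -4
-24 against -4: the behavior changed.
verdict: not equivalent; witness: base=-3, step=-4


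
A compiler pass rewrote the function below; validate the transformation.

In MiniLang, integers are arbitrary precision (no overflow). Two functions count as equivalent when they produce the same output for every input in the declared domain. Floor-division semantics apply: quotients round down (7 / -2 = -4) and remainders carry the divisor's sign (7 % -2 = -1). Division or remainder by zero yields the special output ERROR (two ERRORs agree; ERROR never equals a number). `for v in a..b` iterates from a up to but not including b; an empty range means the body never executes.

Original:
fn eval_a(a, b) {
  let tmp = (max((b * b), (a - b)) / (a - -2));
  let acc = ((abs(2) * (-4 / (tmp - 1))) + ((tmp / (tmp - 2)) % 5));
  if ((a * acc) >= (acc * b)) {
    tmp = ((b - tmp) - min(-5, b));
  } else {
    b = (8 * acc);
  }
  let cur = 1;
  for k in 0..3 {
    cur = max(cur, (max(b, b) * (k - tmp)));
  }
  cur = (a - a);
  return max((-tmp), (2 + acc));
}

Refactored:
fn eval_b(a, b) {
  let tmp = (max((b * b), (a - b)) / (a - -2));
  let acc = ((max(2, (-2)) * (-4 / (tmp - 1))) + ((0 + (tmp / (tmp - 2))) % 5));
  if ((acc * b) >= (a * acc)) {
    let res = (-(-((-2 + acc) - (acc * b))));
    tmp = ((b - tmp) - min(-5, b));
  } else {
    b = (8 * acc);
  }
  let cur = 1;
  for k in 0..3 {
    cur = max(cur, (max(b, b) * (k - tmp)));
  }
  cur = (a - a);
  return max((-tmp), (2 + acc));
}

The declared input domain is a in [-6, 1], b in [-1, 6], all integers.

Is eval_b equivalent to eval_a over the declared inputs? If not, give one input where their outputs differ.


a=-1, b=4 yields 7 from eval_a but 1 from eval_b.
verdict: not equivalent; witness: a=-1, b=4


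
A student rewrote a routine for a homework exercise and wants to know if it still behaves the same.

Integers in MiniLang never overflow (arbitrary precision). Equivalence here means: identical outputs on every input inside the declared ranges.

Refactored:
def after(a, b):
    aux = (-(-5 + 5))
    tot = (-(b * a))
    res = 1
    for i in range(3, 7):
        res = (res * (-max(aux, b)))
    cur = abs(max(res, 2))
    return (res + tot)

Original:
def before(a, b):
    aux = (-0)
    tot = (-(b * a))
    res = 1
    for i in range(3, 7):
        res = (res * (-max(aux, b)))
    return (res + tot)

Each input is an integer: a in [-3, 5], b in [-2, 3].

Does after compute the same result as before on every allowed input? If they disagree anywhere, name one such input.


Side by side, the visible changes include: min/max/abs usage differs, statement counts differ, local variable names differ, constant usage differs, arithmetic usage differs.
Spot check at a=0, b=0 — before: aux = 0; tot = 0; res = 1; [i=3]; res = 0; [i=4]; res = 0; [i=5]; res = 0; [i=6]; res = 0; return 0. after: aux = 0; tot = 0; res = 1; [i=3]; res = 0; [i=4]; res = 0; [i=5]; res = 0; [i=6]; res = 0; cur = 2; return 0. Both give 0.
Sweeping the whole domain (54 inputs) finds no disagreement.
verdict: equivalent


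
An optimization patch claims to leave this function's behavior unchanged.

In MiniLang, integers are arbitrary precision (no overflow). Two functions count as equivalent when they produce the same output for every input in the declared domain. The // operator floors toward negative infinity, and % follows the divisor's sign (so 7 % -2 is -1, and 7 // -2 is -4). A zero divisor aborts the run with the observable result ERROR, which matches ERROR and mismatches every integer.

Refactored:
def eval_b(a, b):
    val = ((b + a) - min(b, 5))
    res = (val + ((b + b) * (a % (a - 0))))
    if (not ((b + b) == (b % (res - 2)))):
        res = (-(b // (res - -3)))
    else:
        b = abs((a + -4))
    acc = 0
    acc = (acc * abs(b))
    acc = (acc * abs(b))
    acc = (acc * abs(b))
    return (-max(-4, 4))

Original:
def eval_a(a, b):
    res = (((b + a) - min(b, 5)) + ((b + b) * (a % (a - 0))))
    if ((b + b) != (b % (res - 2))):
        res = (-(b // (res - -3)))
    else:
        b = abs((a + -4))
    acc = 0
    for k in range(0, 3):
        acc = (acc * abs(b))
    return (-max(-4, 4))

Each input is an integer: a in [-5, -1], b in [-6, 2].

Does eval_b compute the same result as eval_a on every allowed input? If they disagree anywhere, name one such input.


Differences: comparison usage differs, loop structure differs, boolean connective usage differs, arithmetic usage differs, min/max/abs usage differs, local variable names differ, statement counts differ — yet all 45 inputs agree.
verdict: equivalent


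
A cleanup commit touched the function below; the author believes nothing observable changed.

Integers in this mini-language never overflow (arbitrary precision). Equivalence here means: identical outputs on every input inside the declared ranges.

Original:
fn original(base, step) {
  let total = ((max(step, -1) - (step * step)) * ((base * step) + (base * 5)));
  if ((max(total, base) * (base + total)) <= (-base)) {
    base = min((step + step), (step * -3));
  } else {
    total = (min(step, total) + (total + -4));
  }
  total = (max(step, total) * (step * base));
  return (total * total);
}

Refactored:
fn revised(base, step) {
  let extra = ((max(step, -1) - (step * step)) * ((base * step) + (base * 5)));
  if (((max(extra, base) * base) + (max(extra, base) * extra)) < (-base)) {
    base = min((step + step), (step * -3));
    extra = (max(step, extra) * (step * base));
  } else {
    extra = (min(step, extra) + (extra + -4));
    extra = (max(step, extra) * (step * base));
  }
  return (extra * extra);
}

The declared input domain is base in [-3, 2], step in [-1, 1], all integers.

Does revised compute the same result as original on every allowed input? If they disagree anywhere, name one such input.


Take base=0, step=1.
original: total = 0; ((max(total, base) * (base + total)) <= (-base)) -> true; base = -3; total = -3; return 9
revised: extra = 0; (((max(extra, base) * base) + (max(extra, base) * extra)) < (-base)) -> false; extra = -4; extra = 0; return 0
9 vs 0 — the two versions disagree here.
verdict: not equivalent; witness: base=0, step=1


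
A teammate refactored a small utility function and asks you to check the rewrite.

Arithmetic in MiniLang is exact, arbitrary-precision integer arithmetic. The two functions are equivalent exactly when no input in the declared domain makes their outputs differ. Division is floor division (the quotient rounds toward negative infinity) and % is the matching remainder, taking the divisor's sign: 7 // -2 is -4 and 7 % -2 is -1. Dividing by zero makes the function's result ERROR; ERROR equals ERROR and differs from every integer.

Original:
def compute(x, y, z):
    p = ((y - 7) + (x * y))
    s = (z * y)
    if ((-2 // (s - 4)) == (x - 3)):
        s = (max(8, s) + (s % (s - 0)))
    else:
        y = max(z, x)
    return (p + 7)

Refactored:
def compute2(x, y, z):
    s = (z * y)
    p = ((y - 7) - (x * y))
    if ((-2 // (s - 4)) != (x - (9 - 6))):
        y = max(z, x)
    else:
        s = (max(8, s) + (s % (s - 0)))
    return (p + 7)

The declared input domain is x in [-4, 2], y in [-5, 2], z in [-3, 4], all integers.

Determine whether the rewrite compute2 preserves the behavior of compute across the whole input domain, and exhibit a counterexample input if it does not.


Input x=-4, y=-5, z=-3: 15 from compute versus -25 from compute2.
verdict: not equivalent; witness: x=-4, y=-5, z=-3


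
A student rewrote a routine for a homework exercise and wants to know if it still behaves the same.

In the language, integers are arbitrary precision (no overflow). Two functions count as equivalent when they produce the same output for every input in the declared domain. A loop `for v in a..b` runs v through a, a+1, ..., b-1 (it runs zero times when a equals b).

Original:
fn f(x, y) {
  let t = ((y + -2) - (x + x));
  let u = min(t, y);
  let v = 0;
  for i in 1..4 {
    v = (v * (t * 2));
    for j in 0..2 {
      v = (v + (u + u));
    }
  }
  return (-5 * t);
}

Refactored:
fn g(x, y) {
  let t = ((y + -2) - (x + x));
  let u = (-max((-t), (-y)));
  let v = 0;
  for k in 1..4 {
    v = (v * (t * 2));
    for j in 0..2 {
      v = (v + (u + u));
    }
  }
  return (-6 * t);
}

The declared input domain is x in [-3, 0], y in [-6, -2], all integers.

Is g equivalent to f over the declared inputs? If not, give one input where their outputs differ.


These are not equivalent — on x=-3, y=-6 the outputs split (10 vs 12).
f: t=-2, then u=-6, then v=0, then (i=1), then v=0, then (j=0), then v=-12, then (j=1), then v=-24, then (i=2), then v=96, then (j=0), then v=84, then (j=1), then v=72, then (i=3), then v=-288, then (j=0), then v=-300, then (j=1), then v=-312, then returns 10
g: t=-2, then u=-6, then v=0, then (k=1), then v=0, then (j=0), then v=-12, then (j=1), then v=-24, then (k=2), then v=96, then (j=0), then v=84, then (j=1), then v=72, then (k=3), then v=-288, then (j=0), then v=-300, then (j=1), then v=-312, then returns 12
verdict: not equivalent; witness: x=-3, y=-6


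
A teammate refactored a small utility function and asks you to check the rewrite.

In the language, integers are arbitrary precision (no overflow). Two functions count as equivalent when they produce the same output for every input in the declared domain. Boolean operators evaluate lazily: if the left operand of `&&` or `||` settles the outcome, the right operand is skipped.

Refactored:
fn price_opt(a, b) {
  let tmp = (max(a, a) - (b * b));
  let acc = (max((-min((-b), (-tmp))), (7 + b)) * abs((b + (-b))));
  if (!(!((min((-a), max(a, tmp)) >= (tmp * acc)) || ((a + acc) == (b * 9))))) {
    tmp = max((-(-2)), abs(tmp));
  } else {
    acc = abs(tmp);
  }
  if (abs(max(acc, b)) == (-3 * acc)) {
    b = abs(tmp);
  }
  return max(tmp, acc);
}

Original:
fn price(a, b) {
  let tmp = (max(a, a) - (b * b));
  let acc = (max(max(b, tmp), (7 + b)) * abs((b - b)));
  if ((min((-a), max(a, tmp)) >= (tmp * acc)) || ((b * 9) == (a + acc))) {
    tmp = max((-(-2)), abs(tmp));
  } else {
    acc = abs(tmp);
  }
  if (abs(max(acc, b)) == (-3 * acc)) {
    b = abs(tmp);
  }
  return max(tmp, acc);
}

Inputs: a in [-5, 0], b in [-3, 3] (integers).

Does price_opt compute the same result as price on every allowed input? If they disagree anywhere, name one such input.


The two are interchangeable: boolean connective usage differs, plus arithmetic usage differs, plus min/max/abs usage differs, and every declared input agrees.
One worked example (a=-2, b=-2) — price: tmp := -6 | acc := 0 | ((min((-a), max(a, tmp)) >= (tmp * acc)) || ((b * 9) == (a + acc))): false | acc := 6 | (abs(max(acc, b)) == (-3 * acc)): false | result 6; price_opt: tmp := -6 | acc := 0 | (!(!((min((-a), max(a, tmp)) >= (tmp * acc)) || ((a + acc) == (b * 9))))): false | acc := 6 | (abs(max(acc, b)) == (-3 * acc)): false | result 6; agreement on 6.
Across all 42 domain points the two functions coincide.
verdict: equivalent


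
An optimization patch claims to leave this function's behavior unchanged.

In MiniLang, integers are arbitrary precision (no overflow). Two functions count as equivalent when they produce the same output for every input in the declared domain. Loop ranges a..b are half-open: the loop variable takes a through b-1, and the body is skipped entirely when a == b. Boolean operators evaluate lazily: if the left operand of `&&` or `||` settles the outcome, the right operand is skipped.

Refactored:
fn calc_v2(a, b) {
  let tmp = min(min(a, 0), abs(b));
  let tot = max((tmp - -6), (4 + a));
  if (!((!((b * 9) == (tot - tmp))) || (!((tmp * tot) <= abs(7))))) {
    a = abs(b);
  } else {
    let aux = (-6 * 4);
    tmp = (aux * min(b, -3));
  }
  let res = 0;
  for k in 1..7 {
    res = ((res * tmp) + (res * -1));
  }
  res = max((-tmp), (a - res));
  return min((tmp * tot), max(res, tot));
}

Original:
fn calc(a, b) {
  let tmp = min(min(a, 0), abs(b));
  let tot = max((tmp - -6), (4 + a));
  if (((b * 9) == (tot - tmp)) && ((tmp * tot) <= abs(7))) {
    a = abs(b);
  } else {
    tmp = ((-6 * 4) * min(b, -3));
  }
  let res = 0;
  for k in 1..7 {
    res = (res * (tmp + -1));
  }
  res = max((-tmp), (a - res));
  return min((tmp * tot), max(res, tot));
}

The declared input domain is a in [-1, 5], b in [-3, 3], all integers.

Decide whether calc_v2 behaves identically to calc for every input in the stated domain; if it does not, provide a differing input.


This is a faithful refactor — local variable names differ; also boolean connective usage differs; also arithmetic usage differs; also statement counts differ, but the computed results match everywhere.
Tracing a=3, b=-3: calc: tmp=0, then tot=7, then (((b * 9) == (tot - tmp)) && ((tmp * tot) <= abs(7))) is false, then tmp=72, then res=0, then (k=1), then res=0, then (k=2), then res=0, then (k=3), then res=0, then (k=4), then res=0, then (k=5), then res=0, then (k=6), then res=0, then res=3, then returns 7 | calc_v2: tmp=0, then tot=7, then (!((!((b * 9) == (tot - tmp))) || (!((tmp * tot) <= abs(7))))) is false, then aux=-24, then tmp=72, then res=0, then (k=1), then res=0, then (k=2), then res=0, then (k=3), then res=0, then (k=4), then res=0, then (k=5), then res=0, then (k=6), then res=0, then res=3, then returns 7 — matching result 7.
Sweeping the whole domain (49 inputs) finds no disagreement.
verdict: equivalent


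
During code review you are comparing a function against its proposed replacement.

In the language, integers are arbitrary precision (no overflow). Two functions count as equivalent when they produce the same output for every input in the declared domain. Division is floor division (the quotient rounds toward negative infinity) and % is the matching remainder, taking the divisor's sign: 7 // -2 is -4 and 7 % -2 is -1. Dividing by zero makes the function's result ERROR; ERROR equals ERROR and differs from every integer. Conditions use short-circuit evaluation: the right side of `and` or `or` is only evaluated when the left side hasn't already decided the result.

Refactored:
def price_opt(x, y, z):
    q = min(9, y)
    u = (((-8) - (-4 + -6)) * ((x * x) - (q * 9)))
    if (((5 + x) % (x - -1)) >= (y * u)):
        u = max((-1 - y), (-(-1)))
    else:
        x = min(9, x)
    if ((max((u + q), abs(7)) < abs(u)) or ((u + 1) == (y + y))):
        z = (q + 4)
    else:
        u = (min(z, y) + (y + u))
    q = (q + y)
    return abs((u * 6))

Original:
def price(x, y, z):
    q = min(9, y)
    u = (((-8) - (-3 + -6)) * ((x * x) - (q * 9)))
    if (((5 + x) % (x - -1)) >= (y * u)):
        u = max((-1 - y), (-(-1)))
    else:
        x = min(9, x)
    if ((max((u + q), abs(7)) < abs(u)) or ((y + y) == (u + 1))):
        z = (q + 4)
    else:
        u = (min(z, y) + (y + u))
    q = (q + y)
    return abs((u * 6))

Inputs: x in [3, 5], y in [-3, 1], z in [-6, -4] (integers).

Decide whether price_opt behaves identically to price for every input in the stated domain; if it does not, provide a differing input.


Try x=4, y=1, z=-6.
price: q=1, then u=7, then (((5 + x) % (x - -1)) >= (y * u)) is false, then x=4, then ((max((u + q), abs(7)) < abs(u)) or ((y + y) == (u + 1))) is false, then u=2, then q=2, then returns 12
price_opt: q=1, then u=14, then (((5 + x) % (x - -1)) >= (y * u)) is false, then x=4, then ((max((u + q), abs(7)) < abs(u)) or ((u + 1) == (y + y))) is false, then u=9, then q=2, then returns 54
12 against 54: the behavior changed.
verdict: not equivalent; witness: x=4, y=1, z=-6


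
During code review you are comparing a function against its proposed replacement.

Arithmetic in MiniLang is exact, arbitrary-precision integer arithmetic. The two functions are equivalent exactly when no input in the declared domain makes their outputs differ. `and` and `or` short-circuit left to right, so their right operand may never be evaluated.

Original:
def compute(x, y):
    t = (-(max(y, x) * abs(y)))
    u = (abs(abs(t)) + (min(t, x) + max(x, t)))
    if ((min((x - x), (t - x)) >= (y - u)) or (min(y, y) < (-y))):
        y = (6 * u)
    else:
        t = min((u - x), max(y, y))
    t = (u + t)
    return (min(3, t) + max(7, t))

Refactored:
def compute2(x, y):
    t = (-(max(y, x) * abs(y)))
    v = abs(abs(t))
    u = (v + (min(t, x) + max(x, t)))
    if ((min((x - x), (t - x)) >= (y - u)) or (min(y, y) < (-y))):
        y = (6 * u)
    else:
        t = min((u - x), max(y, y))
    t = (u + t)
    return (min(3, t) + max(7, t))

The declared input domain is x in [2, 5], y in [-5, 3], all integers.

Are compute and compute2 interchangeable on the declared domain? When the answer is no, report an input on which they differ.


Equivalent — the differences include statement counts differ; local variable names differ, yet no declared input distinguishes the two.
One worked example (x=5, y=0) — compute: t := 0 | u := 5 | ((min((x - x), (t - x)) >= (y - u)) or (min(y, y) < (-y))): true | y := 30 | t := 5 | result 10; compute2: t := 0 | v := 0 | u := 5 | ((min((x - x), (t - x)) >= (y - u)) or (min(y, y) < (-y))): true | y := 30 | t := 5 | result 10; agreement on 10.
Across all 36 domain points the two functions coincide.
verdict: equivalent


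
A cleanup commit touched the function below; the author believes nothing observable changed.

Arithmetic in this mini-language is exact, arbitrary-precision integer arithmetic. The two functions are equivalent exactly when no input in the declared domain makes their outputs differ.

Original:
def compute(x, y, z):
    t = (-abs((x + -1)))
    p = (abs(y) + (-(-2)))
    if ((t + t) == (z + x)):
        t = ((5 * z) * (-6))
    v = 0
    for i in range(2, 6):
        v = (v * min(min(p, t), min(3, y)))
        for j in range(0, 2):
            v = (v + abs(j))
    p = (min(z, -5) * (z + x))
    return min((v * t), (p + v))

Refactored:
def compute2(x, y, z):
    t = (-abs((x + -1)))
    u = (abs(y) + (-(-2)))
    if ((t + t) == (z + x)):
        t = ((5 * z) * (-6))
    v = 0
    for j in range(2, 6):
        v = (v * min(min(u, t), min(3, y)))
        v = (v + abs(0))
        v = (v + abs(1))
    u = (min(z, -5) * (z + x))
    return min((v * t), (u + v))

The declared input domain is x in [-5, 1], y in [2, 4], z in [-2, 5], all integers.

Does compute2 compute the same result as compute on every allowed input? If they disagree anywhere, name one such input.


Reading the diff, among the changes: arithmetic usage differs; also local variable names differ; also constant usage differs; also min/max/abs usage differs; also loop structure differs.
One worked example (x=-1, y=3, z=-1) — compute: t becomes -2; next p becomes 5; next ((t + t) == (z + x)) evaluates to false; next v becomes 0; next at i=2:; next v becomes 0; next at j=0:; next v becomes 0; next at j=1:; next v becomes 1; next at i=3:; next v becomes -2; next at j=0:; next v becomes -2; next at j=1:; next v becomes -1; next at i=4:; next v becomes 2; next at j=0:; next v becomes 2; next at j=1:; next v becomes 3; next at i=5:; next v becomes -6; next at j=0:; next v becomes -6; next at j=1:; next v becomes -5; next p becomes 10; next final value 5; compute2: t becomes -2; next u becomes 5; next ((t + t) == (z + x)) evaluates to false; next v becomes 0; next at j=2:; next v becomes 0; next v becomes 0; next v becomes 1; next at j=3:; next v becomes -2; next v becomes -2; next v becomes -1; next at j=4:; next v becomes 2; next v becomes 2; next v becomes 3; next at j=5:; next v becomes -6; next v becomes -6; next v becomes -5; next u becomes 10; next final value 5; agreement on 5.
An exhaustive pass over the 168 declared inputs shows identical outputs.
verdict: equivalent


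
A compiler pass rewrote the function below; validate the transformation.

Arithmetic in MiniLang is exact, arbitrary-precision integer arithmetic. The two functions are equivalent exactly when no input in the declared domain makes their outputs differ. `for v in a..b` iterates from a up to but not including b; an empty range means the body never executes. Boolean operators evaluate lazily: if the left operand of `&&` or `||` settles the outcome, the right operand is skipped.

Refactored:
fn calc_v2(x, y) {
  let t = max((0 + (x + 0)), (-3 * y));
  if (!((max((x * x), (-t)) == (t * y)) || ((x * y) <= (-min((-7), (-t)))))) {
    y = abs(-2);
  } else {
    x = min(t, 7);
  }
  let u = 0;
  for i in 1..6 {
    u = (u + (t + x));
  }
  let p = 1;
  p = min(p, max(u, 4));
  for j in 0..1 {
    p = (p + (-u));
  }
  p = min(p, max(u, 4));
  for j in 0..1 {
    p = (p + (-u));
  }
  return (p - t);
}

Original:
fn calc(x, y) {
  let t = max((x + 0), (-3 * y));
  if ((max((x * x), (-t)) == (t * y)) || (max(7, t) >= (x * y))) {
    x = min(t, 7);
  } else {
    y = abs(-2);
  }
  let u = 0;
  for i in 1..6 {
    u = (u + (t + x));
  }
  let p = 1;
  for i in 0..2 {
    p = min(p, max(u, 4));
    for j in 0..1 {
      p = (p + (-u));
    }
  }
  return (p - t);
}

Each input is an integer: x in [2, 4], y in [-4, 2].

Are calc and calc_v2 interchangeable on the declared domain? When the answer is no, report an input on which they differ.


Behavior is preserved: although boolean connective usage differs, plus statement counts differ, plus min/max/abs usage differs, plus comparison usage differs, plus loop structure differs, plus constant usage differs, plus arithmetic usage differs, the outputs never diverge.
Spot check at x=3, y=-2 — calc: t becomes 6; next ((max((x * x), (-t)) == (t * y)) || (max(7, t) >= (x * y))) evaluates to true; next x becomes 6; next u becomes 0; next at i=1:; next u becomes 12; next at i=2:; next u becomes 24; next at i=3:; next u becomes 36; next at i=4:; next u becomes 48; next at i=5:; next u becomes 60; next p becomes 1; next at i=0:; next p becomes 1; next at j=0:; next p becomes -59; next at i=1:; next p becomes -59; next at j=0:; next p becomes -119; next final value -125. calc_v2: t becomes 6; next (!((max((x * x), (-t)) == (t * y)) || ((x * y) <= (-min((-7), (-t)))))) evaluates to false; next x becomes 6; next u becomes 0; next at i=1:; next u becomes 12; next at i=2:; next u becomes 24; next at i=3:; next u becomes 36; next at i=4:; next u becomes 48; next at i=5:; next u becomes 60; next p becomes 1; next p becomes 1; next at j=0:; next p becomes -59; next p becomes -59; next at j=0:; next p becomes -119; next final value -125. Both give -125.
Checked all 21 inputs in the declared domain: the outputs agree on every one.
verdict: equivalent


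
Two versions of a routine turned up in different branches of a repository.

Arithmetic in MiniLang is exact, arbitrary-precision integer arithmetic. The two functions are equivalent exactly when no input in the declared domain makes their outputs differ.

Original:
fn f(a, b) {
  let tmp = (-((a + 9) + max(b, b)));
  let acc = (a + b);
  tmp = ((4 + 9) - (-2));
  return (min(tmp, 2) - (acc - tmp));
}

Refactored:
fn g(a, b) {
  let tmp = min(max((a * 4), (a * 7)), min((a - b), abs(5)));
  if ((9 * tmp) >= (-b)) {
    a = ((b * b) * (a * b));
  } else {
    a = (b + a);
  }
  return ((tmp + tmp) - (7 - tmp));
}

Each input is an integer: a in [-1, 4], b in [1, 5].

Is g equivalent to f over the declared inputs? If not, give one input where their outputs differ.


Take a=-1, b=1.
f: tmp=-9, then acc=0, then tmp=15, then returns 17
g: tmp=-4, then ((9 * tmp) >= (-b)) is false, then a=0, then returns -19
17 against -19: the behavior changed.
verdict: not equivalent; witness: a=-1, b=1


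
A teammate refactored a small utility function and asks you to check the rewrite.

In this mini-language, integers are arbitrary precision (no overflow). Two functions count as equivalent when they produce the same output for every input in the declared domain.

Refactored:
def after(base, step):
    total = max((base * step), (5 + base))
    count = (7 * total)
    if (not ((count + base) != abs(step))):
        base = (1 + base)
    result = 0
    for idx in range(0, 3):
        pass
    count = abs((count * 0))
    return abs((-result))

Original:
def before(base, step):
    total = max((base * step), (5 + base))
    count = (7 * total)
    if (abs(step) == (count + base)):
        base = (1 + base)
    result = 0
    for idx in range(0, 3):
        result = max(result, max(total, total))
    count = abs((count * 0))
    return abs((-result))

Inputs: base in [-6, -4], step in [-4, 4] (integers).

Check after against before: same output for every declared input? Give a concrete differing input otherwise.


There is a counterexample at base=-6, step=-4: 24 on one side, 0 on the other.
before: total := 24 | count := 168 | (abs(step) == (count + base)): false | result := 0 | iter idx=0: | result := 24 | iter idx=1: | result := 24 | iter idx=2: | result := 24 | count := 0 | result 24
after: total := 24 | count := 168 | (not ((count + base) != abs(step))): false | result := 0 | iter idx=0: | iter idx=1: | iter idx=2: | count := 0 | result 0
verdict: not equivalent; witness: base=-6, step=-4


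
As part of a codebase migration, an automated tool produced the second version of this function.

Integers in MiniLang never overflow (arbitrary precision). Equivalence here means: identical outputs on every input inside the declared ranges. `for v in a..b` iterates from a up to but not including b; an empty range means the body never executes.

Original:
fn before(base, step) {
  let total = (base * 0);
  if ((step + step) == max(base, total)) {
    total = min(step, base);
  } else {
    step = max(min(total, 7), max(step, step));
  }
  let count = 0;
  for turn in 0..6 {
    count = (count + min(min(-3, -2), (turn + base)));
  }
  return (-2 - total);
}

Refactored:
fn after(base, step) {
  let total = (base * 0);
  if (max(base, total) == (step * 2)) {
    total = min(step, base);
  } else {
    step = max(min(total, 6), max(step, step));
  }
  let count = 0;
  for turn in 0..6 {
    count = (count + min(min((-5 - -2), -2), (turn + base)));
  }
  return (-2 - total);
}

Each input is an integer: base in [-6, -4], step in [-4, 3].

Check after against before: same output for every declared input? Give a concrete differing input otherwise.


Equivalent. The edit looks behavioral (`7` became `6`), but over these ranges it never changes the outcome.
Checked all 24 inputs in the declared domain: the outputs agree on every one.
Spot check at base=-4, step=-1 — before: total := 0 | ((step + step) == max(base, total)): false | step := 0 | count := 0 | iter turn=0: | count := -4 | iter turn=1: | count := -7 | iter turn=2: | count := -10 | iter turn=3: | count := -13 | iter turn=4: | count := -16 | iter turn=5: | count := -19 | result -2. after: total := 0 | (max(base, total) == (step * 2)): false | step := 0 | count := 0 | iter turn=0: | count := -4 | iter turn=1: | count := -7 | iter turn=2: | count := -10 | iter turn=3: | count := -13 | iter turn=4: | count := -16 | iter turn=5: | count := -19 | result -2. Both give -2.
verdict: equivalent
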